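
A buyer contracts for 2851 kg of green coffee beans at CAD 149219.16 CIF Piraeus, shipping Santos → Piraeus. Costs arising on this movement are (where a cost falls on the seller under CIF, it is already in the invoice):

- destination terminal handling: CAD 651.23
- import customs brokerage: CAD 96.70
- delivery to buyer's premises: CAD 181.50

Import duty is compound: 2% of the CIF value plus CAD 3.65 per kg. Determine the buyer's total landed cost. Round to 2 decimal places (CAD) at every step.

Total landed cost: CAD 163539.12

CIF: the seller pays costs through ocean freight and marine insurance to the destination port.
The CIF price already equals the CIF value: 149219.16
Ad valorem component: 149219.16 × 2% = 2984.38
Specific component: 2851 × 3.65 = 10406.15
Import duty = 2984.38 + 10406.15 = 13390.53
Buyer bears: destination terminal 651.23 + brokerage 96.70 + delivery 181.50 + duty 13390.53 = 14319.96
Landed cost = invoice 149219.16 + 14319.96 = 163539.12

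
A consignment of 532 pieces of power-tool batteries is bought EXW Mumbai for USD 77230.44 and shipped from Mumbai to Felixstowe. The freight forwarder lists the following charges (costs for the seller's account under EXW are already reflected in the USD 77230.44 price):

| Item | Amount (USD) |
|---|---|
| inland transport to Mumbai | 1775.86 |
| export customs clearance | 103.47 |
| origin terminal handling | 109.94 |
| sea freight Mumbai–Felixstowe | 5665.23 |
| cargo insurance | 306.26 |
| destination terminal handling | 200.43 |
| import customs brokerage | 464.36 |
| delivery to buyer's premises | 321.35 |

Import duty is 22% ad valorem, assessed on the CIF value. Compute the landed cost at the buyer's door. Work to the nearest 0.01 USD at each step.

Total landed cost: USD 104919.40

EXW: the seller makes goods available at their premises; the buyer bears all onward costs.
CIF value = EXW price + inland to port + export clearance + origin terminal + freight + insurance = 77230.44 + 1775.86 + 103.47 + 109.94 + 5665.23 + 306.26 = 85191.20
Import duty = 85191.20 × 22% = 18742.06
Buyer bears: inland to port 1775.86 + export clearance 103.47 + origin terminal 109.94 + freight 5665.23 + insurance 306.26 + destination terminal 200.43 + brokerage 464.36 + delivery 321.35 + duty 18742.06 = 27688.96
Landed cost = invoice 77230.44 + 27688.96 = 104919.40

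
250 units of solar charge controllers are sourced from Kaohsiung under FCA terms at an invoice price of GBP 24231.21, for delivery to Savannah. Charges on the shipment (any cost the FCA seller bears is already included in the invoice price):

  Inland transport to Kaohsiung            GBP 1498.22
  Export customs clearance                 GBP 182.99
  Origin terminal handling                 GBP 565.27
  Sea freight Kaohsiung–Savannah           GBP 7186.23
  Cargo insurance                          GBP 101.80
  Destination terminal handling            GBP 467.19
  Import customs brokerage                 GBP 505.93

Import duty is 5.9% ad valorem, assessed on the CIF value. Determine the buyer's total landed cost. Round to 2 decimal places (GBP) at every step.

Total landed cost: GBP 34950.62

FCA: the seller delivers export-cleared goods to the carrier; the buyer bears costs from that point.
Already in the invoice (seller's account under FCA): inland to port, export clearance — exclude.
CIF value = FCA price + origin terminal + freight + insurance = 24231.21 + 565.27 + 7186.23 + 101.80 = 32084.51
Import duty = 32084.51 × 5.9% = 1892.99
Buyer bears: origin terminal 565.27 + freight 7186.23 + insurance 101.80 + destination terminal 467.19 + brokerage 505.93 + duty 1892.99 = 10719.41
Landed cost = invoice 24231.21 + 10719.41 = 34950.62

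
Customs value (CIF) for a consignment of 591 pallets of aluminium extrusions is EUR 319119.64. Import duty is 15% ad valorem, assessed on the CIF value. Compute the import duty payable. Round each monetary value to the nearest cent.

Import duty = 319119.64 × 15% = 47867.95

Import duty: EUR 47867.95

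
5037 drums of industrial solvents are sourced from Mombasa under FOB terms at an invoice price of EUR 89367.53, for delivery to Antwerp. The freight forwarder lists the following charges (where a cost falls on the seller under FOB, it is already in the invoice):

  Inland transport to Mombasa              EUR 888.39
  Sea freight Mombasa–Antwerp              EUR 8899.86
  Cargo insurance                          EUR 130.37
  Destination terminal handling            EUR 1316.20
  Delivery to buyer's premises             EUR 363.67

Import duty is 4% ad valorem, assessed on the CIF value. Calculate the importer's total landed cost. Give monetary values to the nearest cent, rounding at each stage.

FOB: the seller bears costs until goods are on board at the origin port; the buyer bears freight, insurance and all costs thereafter.
Already in the invoice (seller's account under FOB): inland to port — exclude.
CIF value = FOB price + freight + insurance = 89367.53 + 8899.86 + 130.37 = 98397.76
Import duty = 98397.76 × 4% = 3935.91
Buyer bears: freight 8899.86 + insurance 130.37 + destination terminal 1316.20 + delivery 363.67 + duty 3935.91 = 14646.01
Landed cost = invoice 89367.53 + 14646.01 = 104013.54

Total landed cost: EUR 104013.54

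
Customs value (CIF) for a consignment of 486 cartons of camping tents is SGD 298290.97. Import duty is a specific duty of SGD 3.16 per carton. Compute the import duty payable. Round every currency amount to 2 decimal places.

Import duty: SGD 1535.76

Import duty = 486 × 3.16 = 1535.76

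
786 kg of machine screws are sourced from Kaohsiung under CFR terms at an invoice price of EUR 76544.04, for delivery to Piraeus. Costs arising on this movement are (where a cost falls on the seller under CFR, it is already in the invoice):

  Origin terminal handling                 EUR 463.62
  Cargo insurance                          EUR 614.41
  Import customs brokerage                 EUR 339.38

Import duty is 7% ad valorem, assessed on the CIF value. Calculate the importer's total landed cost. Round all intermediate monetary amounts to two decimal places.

Total landed cost: EUR 82898.92

CFR: the seller pays costs through ocean freight to the destination port, but not insurance.
Already in the invoice (seller's account under CFR): origin terminal — exclude.
CIF value = CFR price + insurance = 76544.04 + 614.41 = 77158.45
Import duty = 77158.45 × 7% = 5401.09
Buyer bears: insurance 614.41 + brokerage 339.38 + duty 5401.09 = 6354.88
Landed cost = invoice 76544.04 + 6354.88 = 82898.92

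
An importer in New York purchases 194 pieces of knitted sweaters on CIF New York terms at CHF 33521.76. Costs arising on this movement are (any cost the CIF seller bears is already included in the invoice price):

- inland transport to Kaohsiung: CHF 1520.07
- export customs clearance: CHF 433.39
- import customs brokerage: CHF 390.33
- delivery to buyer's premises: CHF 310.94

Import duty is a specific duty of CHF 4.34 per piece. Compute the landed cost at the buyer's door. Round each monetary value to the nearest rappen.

Total landed cost: CHF 35064.99

CIF: the seller pays costs through ocean freight and marine insurance to the destination port.
Already in the invoice (seller's account under CIF): inland to port, export clearance — exclude.
The CIF price already equals the CIF value: 33521.76
Import duty = 194 × 4.34 = 841.96
Buyer bears: brokerage 390.33 + delivery 310.94 + duty 841.96 = 1543.23
Landed cost = invoice 33521.76 + 1543.23 = 35064.99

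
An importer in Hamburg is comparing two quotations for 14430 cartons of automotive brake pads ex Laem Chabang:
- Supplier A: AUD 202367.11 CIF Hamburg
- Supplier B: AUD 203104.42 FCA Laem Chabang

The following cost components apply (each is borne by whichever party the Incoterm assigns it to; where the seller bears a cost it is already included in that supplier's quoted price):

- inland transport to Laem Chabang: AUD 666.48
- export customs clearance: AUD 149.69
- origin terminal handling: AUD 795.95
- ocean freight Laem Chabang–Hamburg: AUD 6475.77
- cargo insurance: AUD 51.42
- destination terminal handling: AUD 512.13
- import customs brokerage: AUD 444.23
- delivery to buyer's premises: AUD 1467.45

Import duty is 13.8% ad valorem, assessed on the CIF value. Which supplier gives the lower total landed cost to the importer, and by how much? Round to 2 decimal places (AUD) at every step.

Supplier A is cheaper by AUD 9172.79

Supplier A (CIF):
The CIF price already equals the CIF value: 202367.11
Import duty = 202367.11 × 13.8% = 27926.66
Buyer bears (A): 512.13 + 444.23 + 1467.45 = 2423.81
Landed cost (A) = invoice 202367.11 + 2423.81 + duty 27926.66 = 232717.58
Supplier B (FCA):
CIF value = FCA price + origin terminal + freight + insurance = 203104.42 + 795.95 + 6475.77 + 51.42 = 210427.56
Import duty = 210427.56 × 13.8% = 29039.00
Buyer bears (B): 795.95 + 6475.77 + 51.42 + 512.13 + 444.23 + 1467.45 = 9746.95
Landed cost (B) = invoice 203104.42 + 9746.95 + duty 29039.00 = 241890.37
Difference = |232717.58 − 241890.37| = 9172.79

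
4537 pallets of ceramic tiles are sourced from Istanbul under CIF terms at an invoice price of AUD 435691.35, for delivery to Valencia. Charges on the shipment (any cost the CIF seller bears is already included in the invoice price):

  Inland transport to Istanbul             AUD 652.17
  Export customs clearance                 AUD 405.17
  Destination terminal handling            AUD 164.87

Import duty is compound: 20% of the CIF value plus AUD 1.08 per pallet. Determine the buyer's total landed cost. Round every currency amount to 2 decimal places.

CIF: the seller pays costs through ocean freight and marine insurance to the destination port.
Already in the invoice (seller's account under CIF): inland to port, export clearance — exclude.
The CIF price already equals the CIF value: 435691.35
Ad valorem component: 435691.35 × 20% = 87138.27
Specific component: 4537 × 1.08 = 4899.96
Import duty = 87138.27 + 4899.96 = 92038.23
Buyer bears: destination terminal 164.87 + duty 92038.23 = 92203.10
Landed cost = invoice 435691.35 + 92203.10 = 527894.45

Total landed cost: AUD 527894.45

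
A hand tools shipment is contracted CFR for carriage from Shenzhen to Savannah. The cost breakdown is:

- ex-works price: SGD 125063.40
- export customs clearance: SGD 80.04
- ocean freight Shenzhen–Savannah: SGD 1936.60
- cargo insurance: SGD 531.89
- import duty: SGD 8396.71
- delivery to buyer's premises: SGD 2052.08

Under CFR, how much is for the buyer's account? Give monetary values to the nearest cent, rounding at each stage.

CFR: the seller pays costs through ocean freight to the destination port, but not insurance.
Seller's account: goods 125063.40 + export clearance 80.04 + freight 1936.60 = 127080.04
Buyer's account: insurance 531.89 + duty 8396.71 + delivery 2052.08 = 10980.68

Buyer's account: SGD 10980.68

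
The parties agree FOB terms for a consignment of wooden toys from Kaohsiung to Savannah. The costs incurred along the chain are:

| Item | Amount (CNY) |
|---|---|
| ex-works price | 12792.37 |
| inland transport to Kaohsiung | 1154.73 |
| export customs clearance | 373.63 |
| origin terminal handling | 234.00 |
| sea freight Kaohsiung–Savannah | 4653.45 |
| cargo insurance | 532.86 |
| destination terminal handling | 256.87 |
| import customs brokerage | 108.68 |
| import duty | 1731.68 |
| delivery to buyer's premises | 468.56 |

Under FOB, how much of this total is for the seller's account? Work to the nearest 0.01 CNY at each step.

FOB: the seller bears costs until goods are on board at the origin port; the buyer bears freight, insurance and all costs thereafter.
Seller's account: goods 12792.37 + inland to port 1154.73 + export clearance 373.63 + origin terminal 234.00 = 14554.73
Buyer's account: freight 4653.45 + insurance 532.86 + destination terminal 256.87 + brokerage 108.68 + duty 1731.68 + delivery 468.56 = 7752.10

Seller's account: CNY 14554.73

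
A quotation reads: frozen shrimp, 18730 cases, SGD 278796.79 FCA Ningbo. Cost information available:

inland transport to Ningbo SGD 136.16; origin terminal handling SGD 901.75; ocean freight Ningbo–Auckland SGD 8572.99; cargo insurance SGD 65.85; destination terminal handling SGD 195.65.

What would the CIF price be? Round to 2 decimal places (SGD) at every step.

CIF price: SGD 288337.38

Not relevant to the conversion: inland to port — on the seller under both FCA and CIF; already in the FCA price and stays in the CIF price. destination terminal — on the buyer under both terms; not part of either seller's price.
From FCA to CIF, the seller additionally bears: origin terminal, freight, insurance.
CIF price = 278796.79 + 901.75 + 8572.99 + 65.85 = 288337.38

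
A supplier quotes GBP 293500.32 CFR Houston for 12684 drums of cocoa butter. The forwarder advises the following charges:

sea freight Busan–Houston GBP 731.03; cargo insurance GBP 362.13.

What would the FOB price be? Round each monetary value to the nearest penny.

FOB price: GBP 292769.29

Not relevant to the conversion: insurance — on the buyer under both terms; not part of either seller's price.
From CFR to FOB, the seller no longer bears: freight.
FOB price = 293500.32 − 731.03 = 292769.29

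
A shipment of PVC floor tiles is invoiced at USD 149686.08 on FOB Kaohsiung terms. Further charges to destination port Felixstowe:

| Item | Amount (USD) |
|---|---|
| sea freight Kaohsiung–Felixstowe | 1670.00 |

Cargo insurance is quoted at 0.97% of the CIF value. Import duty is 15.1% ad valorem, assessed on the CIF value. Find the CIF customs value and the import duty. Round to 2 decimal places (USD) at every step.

CIF value: USD 152838.61; import duty: USD 23078.63

Let C be the CIF value. C = FOB price + freight + 0.97% × C
C − 0.97% × C = 149686.08 + 1670.00
0.9903 × C = 151356.08
C = 151356.08 / 0.9903 = 152838.61
Insurance premium = 0.97% × 152838.61 = 1482.53
Import duty = 152838.61 × 15.1% = 23078.63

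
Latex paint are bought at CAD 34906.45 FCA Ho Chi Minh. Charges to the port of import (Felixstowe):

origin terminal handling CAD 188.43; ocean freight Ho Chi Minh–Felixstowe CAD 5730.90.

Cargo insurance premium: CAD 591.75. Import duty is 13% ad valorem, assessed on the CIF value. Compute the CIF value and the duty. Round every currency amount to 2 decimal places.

CIF = FCA price + pre-shipment costs + freight + insurance
CIF = 34906.45 + 188.43 + 5730.90 + 591.75 = 41417.53
Import duty = 41417.53 × 13% = 5384.28

CIF value: CAD 41417.53; import duty: CAD 5384.28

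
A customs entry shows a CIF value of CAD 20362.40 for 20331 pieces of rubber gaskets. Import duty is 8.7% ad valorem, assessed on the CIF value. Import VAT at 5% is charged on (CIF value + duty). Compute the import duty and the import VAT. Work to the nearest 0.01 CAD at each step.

Import duty: CAD 1771.53; import VAT: CAD 1106.70

Import duty = 20362.40 × 8.7% = 1771.53
VAT base = CIF + duty = 20362.40 + 1771.53 = 22133.93
Import VAT = 22133.93 × 5% = 1106.70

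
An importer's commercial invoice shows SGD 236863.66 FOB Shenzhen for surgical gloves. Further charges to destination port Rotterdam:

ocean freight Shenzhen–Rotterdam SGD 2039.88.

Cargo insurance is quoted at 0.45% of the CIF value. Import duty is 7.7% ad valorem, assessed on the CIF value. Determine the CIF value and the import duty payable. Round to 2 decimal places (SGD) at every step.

CIF value: SGD 239983.47; import duty: SGD 18478.73

Let C be the CIF value. C = FOB price + freight + 0.45% × C
C − 0.45% × C = 236863.66 + 2039.88
0.9955 × C = 238903.54
C = 238903.54 / 0.9955 = 239983.47
Insurance premium = 0.45% × 239983.47 = 1079.93
Import duty = 239983.47 × 7.7% = 18478.73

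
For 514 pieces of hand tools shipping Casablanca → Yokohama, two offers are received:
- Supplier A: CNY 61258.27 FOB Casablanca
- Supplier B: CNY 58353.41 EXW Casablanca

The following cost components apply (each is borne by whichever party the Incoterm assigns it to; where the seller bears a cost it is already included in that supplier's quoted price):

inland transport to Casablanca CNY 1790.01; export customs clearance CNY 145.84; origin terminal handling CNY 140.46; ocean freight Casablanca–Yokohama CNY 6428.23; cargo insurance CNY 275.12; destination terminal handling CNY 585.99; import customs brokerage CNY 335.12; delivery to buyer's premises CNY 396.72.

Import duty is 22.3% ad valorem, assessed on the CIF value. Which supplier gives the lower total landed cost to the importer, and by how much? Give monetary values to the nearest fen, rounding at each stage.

Supplier B is cheaper by CNY 1013.32

Supplier A (FOB):
CIF value = FOB price + freight + insurance = 61258.27 + 6428.23 + 275.12 = 67961.62
Import duty = 67961.62 × 22.3% = 15155.44
Buyer bears (A): 6428.23 + 275.12 + 585.99 + 335.12 + 396.72 = 8021.18
Landed cost (A) = invoice 61258.27 + 8021.18 + duty 15155.44 = 84434.89
Supplier B (EXW):
CIF value = EXW price + inland to port + export clearance + origin terminal + freight + insurance = 58353.41 + 1790.01 + 145.84 + 140.46 + 6428.23 + 275.12 = 67133.07
Import duty = 67133.07 × 22.3% = 14970.67
Buyer bears (B): 1790.01 + 145.84 + 140.46 + 6428.23 + 275.12 + 585.99 + 335.12 + 396.72 = 10097.49
Landed cost (B) = invoice 58353.41 + 10097.49 + duty 14970.67 = 83421.57
Difference = |84434.89 − 83421.57| = 1013.32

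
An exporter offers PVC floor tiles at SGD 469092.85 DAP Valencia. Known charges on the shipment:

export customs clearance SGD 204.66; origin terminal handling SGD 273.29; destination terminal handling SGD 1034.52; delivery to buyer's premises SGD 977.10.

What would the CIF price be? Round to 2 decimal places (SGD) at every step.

CIF price: SGD 467081.23

Not relevant to the conversion: origin terminal, export clearance — on the seller under both DAP and CIF; already in the DAP price and stays in the CIF price.
From DAP to CIF, the seller no longer bears: destination terminal, delivery.
CIF price = 469092.85 − 1034.52 − 977.10 = 467081.23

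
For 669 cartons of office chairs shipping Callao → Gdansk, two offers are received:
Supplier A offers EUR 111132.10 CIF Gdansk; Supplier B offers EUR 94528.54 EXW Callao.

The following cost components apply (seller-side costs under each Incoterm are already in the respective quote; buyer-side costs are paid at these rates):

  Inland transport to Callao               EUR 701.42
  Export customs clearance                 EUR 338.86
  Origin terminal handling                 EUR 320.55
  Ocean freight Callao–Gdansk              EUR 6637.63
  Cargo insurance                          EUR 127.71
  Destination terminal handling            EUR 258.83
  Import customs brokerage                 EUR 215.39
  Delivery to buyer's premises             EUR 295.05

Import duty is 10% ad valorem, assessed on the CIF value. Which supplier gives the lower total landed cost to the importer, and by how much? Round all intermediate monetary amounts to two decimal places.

Supplier A (CIF):
The CIF price already equals the CIF value: 111132.10
Import duty = 111132.10 × 10% = 11113.21
Buyer bears (A): 258.83 + 215.39 + 295.05 = 769.27
Landed cost (A) = invoice 111132.10 + 769.27 + duty 11113.21 = 123014.58
Supplier B (EXW):
CIF value = EXW price + inland to port + export clearance + origin terminal + freight + insurance = 94528.54 + 701.42 + 338.86 + 320.55 + 6637.63 + 127.71 = 102654.71
Import duty = 102654.71 × 10% = 10265.47
Buyer bears (B): 701.42 + 338.86 + 320.55 + 6637.63 + 127.71 + 258.83 + 215.39 + 295.05 = 8895.44
Landed cost (B) = invoice 94528.54 + 8895.44 + duty 10265.47 = 113689.45
Difference = |123014.58 − 113689.45| = 9325.13

Supplier B is cheaper by EUR 9325.13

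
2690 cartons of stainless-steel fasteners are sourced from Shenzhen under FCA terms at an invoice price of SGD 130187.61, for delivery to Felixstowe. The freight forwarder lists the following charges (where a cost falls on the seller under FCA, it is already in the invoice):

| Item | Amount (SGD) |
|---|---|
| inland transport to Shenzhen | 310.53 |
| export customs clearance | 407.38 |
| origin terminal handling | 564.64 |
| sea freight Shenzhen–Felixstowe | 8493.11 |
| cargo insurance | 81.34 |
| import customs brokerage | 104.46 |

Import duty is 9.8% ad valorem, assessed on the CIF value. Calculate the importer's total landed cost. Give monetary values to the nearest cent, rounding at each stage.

Total landed cost: SGD 153085.18

FCA: the seller delivers export-cleared goods to the carrier; the buyer bears costs from that point.
Already in the invoice (seller's account under FCA): inland to port, export clearance — exclude.
CIF value = FCA price + origin terminal + freight + insurance = 130187.61 + 564.64 + 8493.11 + 81.34 = 139326.70
Import duty = 139326.70 × 9.8% = 13654.02
Buyer bears: origin terminal 564.64 + freight 8493.11 + insurance 81.34 + brokerage 104.46 + duty 13654.02 = 22897.57
Landed cost = invoice 130187.61 + 22897.57 = 153085.18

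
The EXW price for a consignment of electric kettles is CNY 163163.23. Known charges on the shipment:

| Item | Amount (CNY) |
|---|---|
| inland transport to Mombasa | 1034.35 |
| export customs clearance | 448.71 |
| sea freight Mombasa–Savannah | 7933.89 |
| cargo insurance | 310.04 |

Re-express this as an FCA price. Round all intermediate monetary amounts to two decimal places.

Not relevant to the conversion: insurance, freight — on the buyer under both terms; not part of either seller's price.
From EXW to FCA, the seller additionally bears: inland to port, export clearance.
FCA price = 163163.23 + 1034.35 + 448.71 = 164646.29

FCA price: CNY 164646.29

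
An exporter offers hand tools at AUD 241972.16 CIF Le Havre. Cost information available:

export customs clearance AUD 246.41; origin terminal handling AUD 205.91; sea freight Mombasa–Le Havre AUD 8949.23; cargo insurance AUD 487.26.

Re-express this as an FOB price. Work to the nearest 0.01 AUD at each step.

Not relevant to the conversion: origin terminal, export clearance — on the seller under both CIF and FOB; already in the CIF price and stays in the FOB price.
From CIF to FOB, the seller no longer bears: freight, insurance.
FOB price = 241972.16 − 8949.23 − 487.26 = 232535.67

FOB price: AUD 232535.67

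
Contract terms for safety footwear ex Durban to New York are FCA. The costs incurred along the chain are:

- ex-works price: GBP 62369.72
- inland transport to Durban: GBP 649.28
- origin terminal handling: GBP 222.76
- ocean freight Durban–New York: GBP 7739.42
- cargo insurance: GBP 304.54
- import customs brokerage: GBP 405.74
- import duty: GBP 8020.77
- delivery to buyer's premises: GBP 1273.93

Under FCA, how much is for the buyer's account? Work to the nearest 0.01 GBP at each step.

FCA: the seller delivers export-cleared goods to the carrier; the buyer bears costs from that point.
Seller's account: goods 62369.72 + inland to port 649.28 = 63019.00
Buyer's account: origin terminal 222.76 + freight 7739.42 + insurance 304.54 + brokerage 405.74 + duty 8020.77 + delivery 1273.93 = 17967.16

Buyer's account: GBP 17967.16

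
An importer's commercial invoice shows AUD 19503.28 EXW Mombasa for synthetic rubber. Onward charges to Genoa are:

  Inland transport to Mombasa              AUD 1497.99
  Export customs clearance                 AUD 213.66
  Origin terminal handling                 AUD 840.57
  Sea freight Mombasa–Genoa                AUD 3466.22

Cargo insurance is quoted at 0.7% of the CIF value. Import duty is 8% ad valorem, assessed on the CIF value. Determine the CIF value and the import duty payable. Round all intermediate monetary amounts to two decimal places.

CIF value: AUD 25701.63; import duty: AUD 2056.13

Let C be the CIF value. C = EXW price + pre-shipment costs + freight + 0.7% × C
C − 0.7% × C = 19503.28 + 1497.99 + 213.66 + 840.57 + 3466.22
0.993 × C = 25521.72
C = 25521.72 / 0.993 = 25701.63
Insurance premium = 0.7% × 25701.63 = 179.91
Import duty = 25701.63 × 8% = 2056.13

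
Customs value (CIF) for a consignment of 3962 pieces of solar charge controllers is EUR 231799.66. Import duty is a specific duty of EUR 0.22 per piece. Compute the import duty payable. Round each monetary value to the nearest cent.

Import duty: EUR 871.64

Import duty = 3962 × 0.22 = 871.64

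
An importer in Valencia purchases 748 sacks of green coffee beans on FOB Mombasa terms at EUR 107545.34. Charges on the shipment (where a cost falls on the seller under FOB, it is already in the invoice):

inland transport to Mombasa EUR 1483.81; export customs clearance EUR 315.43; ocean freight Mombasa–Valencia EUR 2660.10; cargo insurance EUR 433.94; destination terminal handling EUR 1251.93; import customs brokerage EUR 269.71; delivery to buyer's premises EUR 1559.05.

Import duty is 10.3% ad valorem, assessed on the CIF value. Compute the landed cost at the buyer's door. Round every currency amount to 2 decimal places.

Total landed cost: EUR 125115.93

FOB: the seller bears costs until goods are on board at the origin port; the buyer bears freight, insurance and all costs thereafter.
Already in the invoice (seller's account under FOB): inland to port, export clearance — exclude.
CIF value = FOB price + freight + insurance = 107545.34 + 2660.10 + 433.94 = 110639.38
Import duty = 110639.38 × 10.3% = 11395.86
Buyer bears: freight 2660.10 + insurance 433.94 + destination terminal 1251.93 + brokerage 269.71 + delivery 1559.05 + duty 11395.86 = 17570.59
Landed cost = invoice 107545.34 + 17570.59 = 125115.93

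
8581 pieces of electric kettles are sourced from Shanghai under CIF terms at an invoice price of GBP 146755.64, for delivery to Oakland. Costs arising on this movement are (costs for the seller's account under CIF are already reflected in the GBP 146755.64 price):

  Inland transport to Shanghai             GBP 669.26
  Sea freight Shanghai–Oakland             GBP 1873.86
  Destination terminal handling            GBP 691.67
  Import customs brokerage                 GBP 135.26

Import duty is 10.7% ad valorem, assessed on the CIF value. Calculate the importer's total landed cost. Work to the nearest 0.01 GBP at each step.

CIF: the seller pays costs through ocean freight and marine insurance to the destination port.
Already in the invoice (seller's account under CIF): inland to port, freight — exclude.
The CIF price already equals the CIF value: 146755.64
Import duty = 146755.64 × 10.7% = 15702.85
Buyer bears: destination terminal 691.67 + brokerage 135.26 + duty 15702.85 = 16529.78
Landed cost = invoice 146755.64 + 16529.78 = 163285.42

Total landed cost: GBP 163285.42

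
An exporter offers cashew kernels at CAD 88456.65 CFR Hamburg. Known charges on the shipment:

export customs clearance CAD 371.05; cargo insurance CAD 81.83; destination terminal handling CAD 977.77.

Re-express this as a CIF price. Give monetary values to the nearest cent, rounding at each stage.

CIF price: CAD 88538.48

Not relevant to the conversion: export clearance — on the seller under both CFR and CIF; already in the CFR price and stays in the CIF price. destination terminal — on the buyer under both terms; not part of either seller's price.
From CFR to CIF, the seller additionally bears: insurance.
CIF price = 88456.65 + 81.83 = 88538.48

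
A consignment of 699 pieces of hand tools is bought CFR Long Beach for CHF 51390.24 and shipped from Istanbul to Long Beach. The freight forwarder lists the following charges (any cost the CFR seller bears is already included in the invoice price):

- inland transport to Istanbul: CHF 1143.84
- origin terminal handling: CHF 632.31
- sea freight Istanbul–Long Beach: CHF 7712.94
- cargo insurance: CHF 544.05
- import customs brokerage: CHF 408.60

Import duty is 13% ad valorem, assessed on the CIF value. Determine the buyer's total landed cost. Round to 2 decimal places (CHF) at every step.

CFR: the seller pays costs through ocean freight to the destination port, but not insurance.
Already in the invoice (seller's account under CFR): inland to port, origin terminal, freight — exclude.
CIF value = CFR price + insurance = 51390.24 + 544.05 = 51934.29
Import duty = 51934.29 × 13% = 6751.46
Buyer bears: insurance 544.05 + brokerage 408.60 + duty 6751.46 = 7704.11
Landed cost = invoice 51390.24 + 7704.11 = 59094.35

Total landed cost: CHF 59094.35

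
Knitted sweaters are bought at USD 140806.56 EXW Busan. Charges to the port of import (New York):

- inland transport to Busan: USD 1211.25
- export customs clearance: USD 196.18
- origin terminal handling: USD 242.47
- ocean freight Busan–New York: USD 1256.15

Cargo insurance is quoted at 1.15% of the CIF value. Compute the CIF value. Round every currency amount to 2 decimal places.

Let C be the CIF value. C = EXW price + pre-shipment costs + freight + 1.15% × C
C − 1.15% × C = 140806.56 + 1211.25 + 196.18 + 242.47 + 1256.15
0.9885 × C = 143712.61
C = 143712.61 / 0.9885 = 145384.53
Insurance premium = 1.15% × 145384.53 = 1671.92

CIF value: USD 145384.53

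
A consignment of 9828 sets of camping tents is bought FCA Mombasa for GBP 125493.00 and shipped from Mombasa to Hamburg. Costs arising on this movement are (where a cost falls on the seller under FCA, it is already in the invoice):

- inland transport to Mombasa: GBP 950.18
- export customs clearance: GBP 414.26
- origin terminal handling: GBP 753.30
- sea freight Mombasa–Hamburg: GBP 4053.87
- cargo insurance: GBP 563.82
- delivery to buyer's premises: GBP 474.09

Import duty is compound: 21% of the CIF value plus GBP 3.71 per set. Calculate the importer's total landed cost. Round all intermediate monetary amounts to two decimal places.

FCA: the seller delivers export-cleared goods to the carrier; the buyer bears costs from that point.
Already in the invoice (seller's account under FCA): inland to port, export clearance — exclude.
CIF value = FCA price + origin terminal + freight + insurance = 125493.00 + 753.30 + 4053.87 + 563.82 = 130863.99
Ad valorem component: 130863.99 × 21% = 27481.44
Specific component: 9828 × 3.71 = 36461.88
Import duty = 27481.44 + 36461.88 = 63943.32
Buyer bears: origin terminal 753.30 + freight 4053.87 + insurance 563.82 + delivery 474.09 + duty 63943.32 = 69788.40
Landed cost = invoice 125493.00 + 69788.40 = 195281.40

Total landed cost: GBP 195281.40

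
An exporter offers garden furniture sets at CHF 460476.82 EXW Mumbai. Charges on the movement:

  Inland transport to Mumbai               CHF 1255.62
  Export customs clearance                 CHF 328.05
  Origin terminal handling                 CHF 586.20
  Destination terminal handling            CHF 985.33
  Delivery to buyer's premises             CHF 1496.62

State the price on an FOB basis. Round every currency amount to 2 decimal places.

Not relevant to the conversion: destination terminal, delivery — on the buyer under both terms; not part of either seller's price.
From EXW to FOB, the seller additionally bears: inland to port, export clearance, origin terminal.
FOB price = 460476.82 + 1255.62 + 328.05 + 586.20 = 462646.69

FOB price: CHF 462646.69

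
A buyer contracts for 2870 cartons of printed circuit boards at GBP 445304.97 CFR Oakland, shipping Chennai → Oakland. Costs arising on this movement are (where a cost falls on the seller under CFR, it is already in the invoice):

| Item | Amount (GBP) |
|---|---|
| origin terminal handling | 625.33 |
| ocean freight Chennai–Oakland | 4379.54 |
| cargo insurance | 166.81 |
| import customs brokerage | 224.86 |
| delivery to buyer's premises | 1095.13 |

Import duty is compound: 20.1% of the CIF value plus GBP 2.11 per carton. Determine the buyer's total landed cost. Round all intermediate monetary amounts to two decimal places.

Total landed cost: GBP 542387.30

CFR: the seller pays costs through ocean freight to the destination port, but not insurance.
Already in the invoice (seller's account under CFR): origin terminal, freight — exclude.
CIF value = CFR price + insurance = 445304.97 + 166.81 = 445471.78
Ad valorem component: 445471.78 × 20.1% = 89539.83
Specific component: 2870 × 2.11 = 6055.70
Import duty = 89539.83 + 6055.70 = 95595.53
Buyer bears: insurance 166.81 + brokerage 224.86 + delivery 1095.13 + duty 95595.53 = 97082.33
Landed cost = invoice 445304.97 + 97082.33 = 542387.30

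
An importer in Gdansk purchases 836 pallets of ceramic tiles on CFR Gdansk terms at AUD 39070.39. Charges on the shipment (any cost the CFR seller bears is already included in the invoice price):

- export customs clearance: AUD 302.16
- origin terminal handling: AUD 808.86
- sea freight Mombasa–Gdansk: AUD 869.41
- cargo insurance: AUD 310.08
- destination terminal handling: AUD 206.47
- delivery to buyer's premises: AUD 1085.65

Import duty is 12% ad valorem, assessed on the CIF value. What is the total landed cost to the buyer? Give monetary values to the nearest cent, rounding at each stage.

Total landed cost: AUD 45398.25

CFR: the seller pays costs through ocean freight to the destination port, but not insurance.
Already in the invoice (seller's account under CFR): export clearance, origin terminal, freight — exclude.
CIF value = CFR price + insurance = 39070.39 + 310.08 = 39380.47
Import duty = 39380.47 × 12% = 4725.66
Buyer bears: insurance 310.08 + destination terminal 206.47 + delivery 1085.65 + duty 4725.66 = 6327.86
Landed cost = invoice 39070.39 + 6327.86 = 45398.25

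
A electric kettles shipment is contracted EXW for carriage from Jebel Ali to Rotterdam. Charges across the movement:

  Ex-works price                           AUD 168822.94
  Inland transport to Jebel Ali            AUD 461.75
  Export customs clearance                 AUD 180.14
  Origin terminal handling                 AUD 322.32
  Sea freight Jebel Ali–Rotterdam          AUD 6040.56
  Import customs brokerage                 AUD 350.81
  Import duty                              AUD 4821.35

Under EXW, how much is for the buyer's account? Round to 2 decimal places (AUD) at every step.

Buyer's account: AUD 12176.93

EXW: the seller makes goods available at their premises; the buyer bears all onward costs.
Seller's account: goods 168822.94 = 168822.94
Buyer's account: inland to port 461.75 + export clearance 180.14 + origin terminal 322.32 + freight 6040.56 + brokerage 350.81 + duty 4821.35 = 12176.93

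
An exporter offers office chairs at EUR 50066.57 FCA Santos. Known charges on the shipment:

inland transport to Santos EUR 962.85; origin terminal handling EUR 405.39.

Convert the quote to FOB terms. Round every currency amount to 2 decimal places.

Not relevant to the conversion: inland to port — on the seller under both FCA and FOB; already in the FCA price and stays in the FOB price.
From FCA to FOB, the seller additionally bears: origin terminal.
FOB price = 50066.57 + 405.39 = 50471.96

FOB price: EUR 50471.96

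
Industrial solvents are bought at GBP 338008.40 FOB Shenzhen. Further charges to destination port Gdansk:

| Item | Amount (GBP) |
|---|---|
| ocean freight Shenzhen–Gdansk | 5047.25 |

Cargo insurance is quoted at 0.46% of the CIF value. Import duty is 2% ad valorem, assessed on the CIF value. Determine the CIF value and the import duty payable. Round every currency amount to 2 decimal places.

Let C be the CIF value. C = FOB price + freight + 0.46% × C
C − 0.46% × C = 338008.40 + 5047.25
0.9954 × C = 343055.65
C = 343055.65 / 0.9954 = 344641.00
Insurance premium = 0.46% × 344641.00 = 1585.35
Import duty = 344641.00 × 2% = 6892.82

CIF value: GBP 344641.00; import duty: GBP 6892.82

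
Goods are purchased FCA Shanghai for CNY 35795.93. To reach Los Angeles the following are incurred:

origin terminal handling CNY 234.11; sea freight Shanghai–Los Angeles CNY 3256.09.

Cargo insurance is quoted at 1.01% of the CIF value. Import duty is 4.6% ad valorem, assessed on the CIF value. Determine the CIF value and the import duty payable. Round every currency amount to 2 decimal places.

Let C be the CIF value. C = FCA price + pre-shipment costs + freight + 1.01% × C
C − 1.01% × C = 35795.93 + 234.11 + 3256.09
0.9899 × C = 39286.13
C = 39286.13 / 0.9899 = 39686.97
Insurance premium = 1.01% × 39686.97 = 400.84
Import duty = 39686.97 × 4.6% = 1825.60

CIF value: CNY 39686.97; import duty: CNY 1825.60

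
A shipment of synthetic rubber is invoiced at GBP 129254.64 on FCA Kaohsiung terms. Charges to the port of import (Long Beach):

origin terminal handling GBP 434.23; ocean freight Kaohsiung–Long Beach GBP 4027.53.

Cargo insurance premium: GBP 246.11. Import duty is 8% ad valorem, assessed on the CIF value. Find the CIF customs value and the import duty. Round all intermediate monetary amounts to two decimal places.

CIF = FCA price + pre-shipment costs + freight + insurance
CIF = 129254.64 + 434.23 + 4027.53 + 246.11 = 133962.51
Import duty = 133962.51 × 8% = 10717.00

CIF value: GBP 133962.51; import duty: GBP 10717.00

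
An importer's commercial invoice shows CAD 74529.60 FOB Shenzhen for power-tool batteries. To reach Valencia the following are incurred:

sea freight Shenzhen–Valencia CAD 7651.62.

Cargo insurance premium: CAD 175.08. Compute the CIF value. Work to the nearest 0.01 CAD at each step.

CIF value: CAD 82356.30

CIF = FOB price + freight + insurance
CIF = 74529.60 + 7651.62 + 175.08 = 82356.30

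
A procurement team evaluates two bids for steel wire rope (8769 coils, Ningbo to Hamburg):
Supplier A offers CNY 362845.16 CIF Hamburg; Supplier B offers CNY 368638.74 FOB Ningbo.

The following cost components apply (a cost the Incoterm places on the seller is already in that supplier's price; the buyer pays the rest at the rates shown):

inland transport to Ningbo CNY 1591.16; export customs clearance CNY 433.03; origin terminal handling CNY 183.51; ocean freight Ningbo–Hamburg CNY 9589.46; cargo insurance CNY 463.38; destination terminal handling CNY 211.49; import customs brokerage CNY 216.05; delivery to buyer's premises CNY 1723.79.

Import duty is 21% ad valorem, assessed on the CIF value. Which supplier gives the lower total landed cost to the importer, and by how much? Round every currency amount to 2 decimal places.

Supplier A (CIF):
The CIF price already equals the CIF value: 362845.16
Import duty = 362845.16 × 21% = 76197.48
Buyer bears (A): 211.49 + 216.05 + 1723.79 = 2151.33
Landed cost (A) = invoice 362845.16 + 2151.33 + duty 76197.48 = 441193.97
Supplier B (FOB):
CIF value = FOB price + freight + insurance = 368638.74 + 9589.46 + 463.38 = 378691.58
Import duty = 378691.58 × 21% = 79525.23
Buyer bears (B): 9589.46 + 463.38 + 211.49 + 216.05 + 1723.79 = 12204.17
Landed cost (B) = invoice 368638.74 + 12204.17 + duty 79525.23 = 460368.14
Difference = |441193.97 − 460368.14| = 19174.17

Supplier A is cheaper by CNY 19174.17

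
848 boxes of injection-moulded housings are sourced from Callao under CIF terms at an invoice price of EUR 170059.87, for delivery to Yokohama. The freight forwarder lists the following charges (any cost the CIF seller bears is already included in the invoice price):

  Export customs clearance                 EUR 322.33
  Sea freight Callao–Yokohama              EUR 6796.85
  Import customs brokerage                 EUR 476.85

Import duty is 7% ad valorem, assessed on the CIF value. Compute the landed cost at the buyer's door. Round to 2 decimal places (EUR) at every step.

CIF: the seller pays costs through ocean freight and marine insurance to the destination port.
Already in the invoice (seller's account under CIF): export clearance, freight — exclude.
The CIF price already equals the CIF value: 170059.87
Import duty = 170059.87 × 7% = 11904.19
Buyer bears: brokerage 476.85 + duty 11904.19 = 12381.04
Landed cost = invoice 170059.87 + 12381.04 = 182440.91

Total landed cost: EUR 182440.91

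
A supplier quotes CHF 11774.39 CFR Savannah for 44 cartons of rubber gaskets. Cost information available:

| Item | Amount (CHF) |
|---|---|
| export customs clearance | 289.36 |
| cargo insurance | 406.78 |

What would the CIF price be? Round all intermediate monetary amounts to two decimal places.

CIF price: CHF 12181.17

Not relevant to the conversion: export clearance — on the seller under both CFR and CIF; already in the CFR price and stays in the CIF price.
From CFR to CIF, the seller additionally bears: insurance.
CIF price = 11774.39 + 406.78 = 12181.17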